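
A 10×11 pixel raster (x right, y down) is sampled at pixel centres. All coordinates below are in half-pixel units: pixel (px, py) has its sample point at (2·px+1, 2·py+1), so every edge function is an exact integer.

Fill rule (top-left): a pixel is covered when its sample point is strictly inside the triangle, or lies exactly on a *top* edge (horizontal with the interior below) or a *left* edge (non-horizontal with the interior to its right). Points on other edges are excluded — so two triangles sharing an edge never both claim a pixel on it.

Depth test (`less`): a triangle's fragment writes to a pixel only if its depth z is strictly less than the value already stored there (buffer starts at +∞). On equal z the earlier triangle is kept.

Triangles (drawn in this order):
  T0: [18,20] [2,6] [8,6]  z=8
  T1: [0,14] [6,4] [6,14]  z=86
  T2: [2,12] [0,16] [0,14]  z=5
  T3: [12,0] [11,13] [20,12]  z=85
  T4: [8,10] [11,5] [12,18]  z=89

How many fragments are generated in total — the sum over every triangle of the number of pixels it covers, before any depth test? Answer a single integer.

T0:
  2·area = 84
  edge (18, 20)→(2, 6): d=(-16,-14) top-left  bias=+0
  edge (2, 6)→(8, 6): d=(6,0) top-left  bias=+0
  edge (8, 6)→(18, 20): d=(10,14) right/bottom  bias=-1
    (2,3)@(5, 7): e=[26,6,52] → X
    (3,3)@(7, 7): e=[54,6,24] → X
    (4,3)@(9, 7): e=[82,6,-4] → .
    (2,4)@(5, 9): e=[-6,18,72] → .
    (3,4)@(7, 9): e=[22,18,44] → X
    (4,4)@(9, 9): e=[50,18,16] → X
    (5,4)@(11, 9): e=[78,18,-12] → .
    (3,5)@(7, 11): e=[-10,30,64] → .
    (4,5)@(9, 11): e=[18,30,36] → X
    (5,5)@(11, 11): e=[46,30,8] → X
    (6,5)@(13, 11): e=[74,30,-20] → .
    (4,6)@(9, 13): e=[-14,42,56] → .
    (6,6)@(13, 13): e=[42,42,0] → .  [on edge]
  covered (10 px):
    . . . . . . . . . .
    . . . . . . . . . .
    . . . . . . . . . .
    . . X X . . . . . .
    . . . X X . . . . .
    . . . . X X . . . .
    . . . . . X . . . .
    . . . . . . X . . .
    . . . . . . . X . .
    . . . . . . . . X .
    . . . . . . . . . .
T1:
  2·area = 60
  edge (0, 14)→(6, 4): d=(6,-10) top-left  bias=+0
  edge (6, 4)→(6, 14): d=(0,10) right/bottom  bias=-1
  edge (6, 14)→(0, 14): d=(-6,0) right/bottom  bias=-1
    (2,3)@(5, 7): e=[8,10,42] → X
    (3,3)@(7, 7): e=[28,-10,42] → .
    (1,4)@(3, 9): e=[0,30,30] → X  [on edge]
    (3,4)@(7, 9): e=[40,-10,30] → .
    (1,5)@(3, 11): e=[12,30,18] → X
    (3,5)@(7, 11): e=[52,-10,18] → .
    (0,6)@(1, 13): e=[4,50,6] → X
    (3,6)@(7, 13): e=[64,-10,6] → .
    (0,7)@(1, 15): e=[16,50,-6] → .
    (1,7)@(3, 15): e=[36,30,-6] → .
    (2,7)@(5, 15): e=[56,10,-6] → .
  covered (8 px):
    . . . . . . . . . .
    . . . . . . . . . .
    . . . . . . . . . .
    . . X . . . . . . .
    . X X . . . . . . .
    . X X . . . . . . .
    X X X . . . . . . .
    . . . . . . . . . .
    . . . . . . . . . .
    . . . . . . . . . .
    . . . . . . . . . .
T2:
  2·area = 4
  edge (2, 12)→(0, 16): d=(-2,4) right/bottom  bias=-1
  edge (0, 16)→(0, 14): d=(0,-2) top-left  bias=+0
  edge (0, 14)→(2, 12): d=(2,-2) top-left  bias=+0
    (6,0)@(13, 1): e=[-22,26,0] → .  [on edge]
    (5,1)@(11, 3): e=[-18,22,0] → .  [on edge]
    (4,2)@(9, 5): e=[-14,18,0] → .  [on edge]
    (3,3)@(7, 7): e=[-10,14,0] → .  [on edge]
    (2,4)@(5, 9): e=[-6,10,0] → .  [on edge]
    (1,5)@(3, 11): e=[-2,6,0] → .  [on edge]
    (0,6)@(1, 13): e=[2,2,0] → X  [on edge]
    (1,6)@(3, 13): e=[-6,6,4] → .
    (0,7)@(1, 15): e=[-2,2,4] → .
  covered (1 px):
    . . . . . . . . . .
    . . . . . . . . . .
    . . . . . . . . . .
    . . . . . . . . . .
    . . . . . . . . . .
    . . . . . . . . . .
    X . . . . . . . . .
    . . . . . . . . . .
    . . . . . . . . . .
    . . . . . . . . . .
    . . . . . . . . . .
T3:
  2·area = 116  (B↔C swapped to make it positive)
  edge (12, 0)→(20, 12): d=(8,12) right/bottom  bias=-1
  edge (20, 12)→(11, 13): d=(-9,1) right/bottom  bias=-1
  edge (11, 13)→(12, 0): d=(1,-13) top-left  bias=+0
    (6,1)@(13, 3): e=[12,88,16] → X
    (7,1)@(15, 3): e=[-12,86,42] → .
    (6,2)@(13, 5): e=[28,70,18] → X
    (7,2)@(15, 5): e=[4,68,44] → X
    (8,2)@(17, 5): e=[-20,66,70] → .
    (6,3)@(13, 7): e=[44,52,20] → X
    (8,3)@(17, 7): e=[-4,48,72] → .
    (6,4)@(13, 9): e=[60,34,22] → X
    (8,4)@(17, 9): e=[12,30,74] → X
    (9,4)@(19, 9): e=[-12,28,100] → .
    (6,5)@(13, 11): e=[76,16,24] → X
    (9,5)@(19, 11): e=[4,10,102] → X
    (5,6)@(11, 13): e=[116,0,0] → .  [on edge]
  covered (12 px):
    . . . . . . . . . .
    . . . . . . X . . .
    . . . . . . X X . .
    . . . . . . X X . .
    . . . . . . X X X .
    . . . . . . X X X X
    . . . . . . . . . .
    . . . . . . . . . .
    . . . . . . . . . .
    . . . . . . . . . .
    . . . . . . . . . .
T4:
  2·area = 44
  edge (8, 10)→(11, 5): d=(3,-5) top-left  bias=+0
  edge (11, 5)→(12, 18): d=(1,13) right/bottom  bias=-1
  edge (12, 18)→(8, 10): d=(-4,-8) top-left  bias=+0
    (5,2)@(11, 5): e=[0,0,44] → .  [on edge]
    (5,3)@(11, 7): e=[6,2,36] → X
    (6,3)@(13, 7): e=[16,-24,52] → .
    (4,4)@(9, 9): e=[2,30,12] → X
    (6,4)@(13, 9): e=[22,-22,44] → .
    (4,5)@(9, 11): e=[8,32,4] → X
    (6,5)@(13, 11): e=[28,-20,36] → .
    (4,6)@(9, 13): e=[14,34,-4] → .
    (5,6)@(11, 13): e=[24,8,12] → X
    (6,6)@(13, 13): e=[34,-18,28] → .
    (2,7)@(5, 15): e=[0,88,-44] → .  [on edge]
    (5,7)@(11, 15): e=[30,10,4] → X
  covered (7 px):
    . . . . . . . . . .
    . . . . . . . . . .
    . . . . . . . . . .
    . . . . . X . . . .
    . . . . X X . . . .
    . . . . X X . . . .
    . . . . . X . . . .
    . . . . . X . . . .
    . . . . . . . . . .
    . . . . . . . . . .
    . . . . . . . . . .

Answer: 38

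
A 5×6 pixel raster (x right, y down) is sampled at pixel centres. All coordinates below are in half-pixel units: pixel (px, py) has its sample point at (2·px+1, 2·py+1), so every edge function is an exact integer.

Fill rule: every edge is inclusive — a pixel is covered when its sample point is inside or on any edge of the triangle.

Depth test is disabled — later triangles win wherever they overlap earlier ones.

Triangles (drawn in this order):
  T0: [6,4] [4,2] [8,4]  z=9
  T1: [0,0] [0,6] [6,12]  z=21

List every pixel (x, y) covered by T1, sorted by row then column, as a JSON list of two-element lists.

T0:
  2·area = 4
  edge (6, 4)→(4, 2): d=(-2,-2) inclusive
  edge (4, 2)→(8, 4): d=(4,2) inclusive
  edge (8, 4)→(6, 4): d=(-2,0) inclusive
    (1,0)@(3, 1): e=[0,-2,6] → ·  [on edge]
    (2,1)@(5, 3): e=[0,2,2] → █  [on edge]
    (3,1)@(7, 3): e=[4,-2,2] → ·
    (2,2)@(5, 5): e=[-4,10,-2] → ·
    (3,2)@(7, 5): e=[0,6,-2] → ·  [on edge]
    (4,3)@(9, 7): e=[0,10,-6] → ·  [on edge]
  covered (1 px):
    · · · · ·
    · · █ · ·
    · · · · ·
    · · · · ·
    · · · · ·
    · · · · ·
T1:
  2·area = 36  (B↔C swapped to make it positive)
  edge (0, 0)→(6, 12): d=(6,12) inclusive
  edge (6, 12)→(0, 6): d=(-6,-6) inclusive
  edge (0, 6)→(0, 0): d=(0,-6) inclusive
    (0,1)@(1, 3): e=[6,24,6] → █
    (1,1)@(3, 3): e=[-18,36,18] → ·
    (0,2)@(1, 5): e=[18,12,6] → █
    (1,2)@(3, 5): e=[-6,24,18] → ·
    (0,3)@(1, 7): e=[30,0,6] → █  [on edge]
    (1,3)@(3, 7): e=[6,12,18] → █
    (2,3)@(5, 7): e=[-18,24,30] → ·
    (0,4)@(1, 9): e=[42,-12,6] → ·
    (1,4)@(3, 9): e=[18,0,18] → █  [on edge]
    (2,4)@(5, 9): e=[-6,12,30] → ·
    (1,5)@(3, 11): e=[30,-12,18] → ·
    (2,5)@(5, 11): e=[6,0,30] → █  [on edge]
  covered (6 px):
    · · · · ·
    █ · · · ·
    █ · · · ·
    █ █ · · ·
    · █ · · ·
    · · █ · ·

Result: [[0,1],[0,2],[0,3],[1,3],[1,4],[2,5]]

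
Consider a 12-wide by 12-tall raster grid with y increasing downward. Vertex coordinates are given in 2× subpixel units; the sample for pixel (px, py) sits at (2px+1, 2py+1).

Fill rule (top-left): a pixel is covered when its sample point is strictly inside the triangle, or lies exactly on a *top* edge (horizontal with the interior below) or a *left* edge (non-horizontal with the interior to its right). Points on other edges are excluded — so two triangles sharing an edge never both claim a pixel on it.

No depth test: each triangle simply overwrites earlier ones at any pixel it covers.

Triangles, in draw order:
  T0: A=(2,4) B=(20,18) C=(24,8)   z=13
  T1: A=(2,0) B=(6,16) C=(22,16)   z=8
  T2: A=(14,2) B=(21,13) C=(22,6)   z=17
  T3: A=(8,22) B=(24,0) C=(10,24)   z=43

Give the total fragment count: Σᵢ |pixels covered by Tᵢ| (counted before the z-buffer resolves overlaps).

T0:
  2·area = 236  (B↔C swapped to make it positive)
  edge (2, 4)→(24, 8): d=(22,4) right/bottom  bias=-1
  edge (24, 8)→(20, 18): d=(-4,10) right/bottom  bias=-1
  edge (20, 18)→(2, 4): d=(-18,-14) top-left  bias=+0
    (2,2)@(5, 5): e=[10,202,24] → #
    (3,2)@(7, 5): e=[2,182,52] → #
    (4,2)@(9, 5): e=[-6,162,80] → ·
    (2,3)@(5, 7): e=[54,194,-12] → ·
    (3,3)@(7, 7): e=[46,174,16] → #
    (4,3)@(9, 7): e=[38,154,44] → #
    (5,3)@(11, 7): e=[30,134,72] → #
    (6,3)@(13, 7): e=[22,114,100] → #
    (7,3)@(15, 7): e=[14,94,128] → #
    (8,3)@(17, 7): e=[6,74,156] → #
    (9,3)@(19, 7): e=[-2,54,184] → ·
    (3,4)@(7, 9): e=[90,166,-20] → ·
    (5,5)@(11, 11): e=[118,118,0] → #  [on edge]
  covered (30 px):
    · · · · · · · · · · · ·
    · · · · · · · · · · · ·
    · · # # · · · · · · · ·
    · · · # # # # # # · · ·
    · · · · # # # # # # # #
    · · · · · # # # # # # ·
    · · · · · · · # # # # ·
    · · · · · · · · # # # ·
    · · · · · · · · · # · ·
    · · · · · · · · · · · ·
    · · · · · · · · · · · ·
    · · · · · · · · · · · ·
T1:
  2·area = 256  (B↔C swapped to make it positive)
  edge (2, 0)→(22, 16): d=(20,16) right/bottom  bias=-1
  edge (22, 16)→(6, 16): d=(-16,0) right/bottom  bias=-1
  edge (6, 16)→(2, 0): d=(-4,-16) top-left  bias=+0
    (1,0)@(3, 1): e=[4,240,12] → #
    (2,0)@(5, 1): e=[-28,240,44] → ·
    (1,1)@(3, 3): e=[44,208,4] → #
    (2,1)@(5, 3): e=[12,208,36] → #
    (3,1)@(7, 3): e=[-20,208,68] → ·
    (1,2)@(3, 5): e=[84,176,-4] → ·
    (2,2)@(5, 5): e=[52,176,28] → #
    (3,2)@(7, 5): e=[20,176,60] → #
    (4,2)@(9, 5): e=[-12,176,92] → ·
    (2,3)@(5, 7): e=[92,144,20] → #
    (4,3)@(9, 7): e=[28,144,84] → #
    (5,3)@(11, 7): e=[-4,144,116] → ·
  covered (32 px):
    · # · · · · · · · · · ·
    · # # · · · · · · · · ·
    · · # # · · · · · · · ·
    · · # # # · · · · · · ·
    · · # # # # # · · · · ·
    · · # # # # # # · · · ·
    · · · # # # # # # · · ·
    · · · # # # # # # # · ·
    · · · · · · · · · · · ·
    · · · · · · · · · · · ·
    · · · · · · · · · · · ·
    · · · · · · · · · · · ·
T2:
  2·area = 60  (B↔C swapped to make it positive)
  edge (14, 2)→(22, 6): d=(8,4) right/bottom  bias=-1
  edge (22, 6)→(21, 13): d=(-1,7) right/bottom  bias=-1
  edge (21, 13)→(14, 2): d=(-7,-11) top-left  bias=+0
    (7,1)@(15, 3): e=[4,52,4] → #
    (8,1)@(17, 3): e=[-4,38,26] → ·
    (7,2)@(15, 5): e=[20,50,-10] → ·
    (8,2)@(17, 5): e=[12,36,12] → #
    (9,2)@(19, 5): e=[4,22,34] → #
    (10,2)@(21, 5): e=[-4,8,56] → ·
    (8,3)@(17, 7): e=[28,34,-2] → ·
    (9,3)@(19, 7): e=[20,20,20] → #
    (10,3)@(21, 7): e=[12,6,42] → #
    (11,3)@(23, 7): e=[4,-8,64] → ·
    (9,4)@(19, 9): e=[36,18,6] → #
    (11,4)@(23, 9): e=[20,-10,50] → ·
    (10,6)@(21, 13): e=[60,0,0] → ·  [on edge]
  covered (8 px):
    · · · · · · · · · · · ·
    · · · · · · · # · · · ·
    · · · · · · · · # # · ·
    · · · · · · · · · # # ·
    · · · · · · · · · # # ·
    · · · · · · · · · · # ·
    · · · · · · · · · · · ·
    · · · · · · · · · · · ·
    · · · · · · · · · · · ·
    · · · · · · · · · · · ·
    · · · · · · · · · · · ·
    · · · · · · · · · · · ·
T3:
  2·area = 76
  edge (8, 22)→(24, 0): d=(16,-22) top-left  bias=+0
  edge (24, 0)→(10, 24): d=(-14,24) right/bottom  bias=-1
  edge (10, 24)→(8, 22): d=(-2,-2) top-left  bias=+0
    (10,2)@(21, 5): e=[14,2,60] → #
    (11,2)@(23, 5): e=[58,-46,64] → ·
    (9,3)@(19, 7): e=[2,22,52] → #
    (10,3)@(21, 7): e=[46,-26,56] → ·
    (9,4)@(19, 9): e=[34,-6,48] → ·
    (8,5)@(17, 11): e=[22,14,40] → #
    (9,5)@(19, 11): e=[66,-34,44] → ·
    (7,6)@(15, 13): e=[10,34,32] → #
    (8,6)@(17, 13): e=[54,-14,36] → ·
    (0,7)@(1, 15): e=[-266,342,0] → ·  [on edge]
    (7,7)@(15, 15): e=[42,6,28] → #
    (8,7)@(17, 15): e=[86,-42,32] → ·
    (1,8)@(3, 17): e=[-190,266,0] → ·  [on edge]
    (2,9)@(5, 19): e=[-114,190,0] → ·  [on edge]
    (3,10)@(7, 21): e=[-38,114,0] → ·  [on edge]
    (4,11)@(9, 23): e=[38,38,0] → #  [on edge]
  covered (10 px):
    · · · · · · · · · · · ·
    · · · · · · · · · · · ·
    · · · · · · · · · · # ·
    · · · · · · · · · # · ·
    · · · · · · · · · · · ·
    · · · · · · · · # · · ·
    · · · · · · · # · · · ·
    · · · · · · · # · · · ·
    · · · · · · # · · · · ·
    · · · · · # · · · · · ·
    · · · · # # · · · · · ·
    · · · · # · · · · · · ·

Result: 80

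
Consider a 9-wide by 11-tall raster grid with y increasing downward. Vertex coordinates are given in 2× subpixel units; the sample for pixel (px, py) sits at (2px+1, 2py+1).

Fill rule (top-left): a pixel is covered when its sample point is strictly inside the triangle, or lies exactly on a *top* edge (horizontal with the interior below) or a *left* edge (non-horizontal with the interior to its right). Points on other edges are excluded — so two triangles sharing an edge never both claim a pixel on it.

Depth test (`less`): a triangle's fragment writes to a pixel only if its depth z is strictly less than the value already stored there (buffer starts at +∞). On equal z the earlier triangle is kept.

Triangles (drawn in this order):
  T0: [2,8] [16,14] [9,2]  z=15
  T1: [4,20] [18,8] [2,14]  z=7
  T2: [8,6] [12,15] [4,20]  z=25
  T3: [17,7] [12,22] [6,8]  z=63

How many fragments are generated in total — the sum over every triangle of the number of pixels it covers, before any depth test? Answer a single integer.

T0:
  2·area = 126  (B↔C swapped to make it positive)
  edge (2, 8)→(9, 2): d=(7,-6) top-left  bias=+0
  edge (9, 2)→(16, 14): d=(7,12) right/bottom  bias=-1
  edge (16, 14)→(2, 8): d=(-14,-6) top-left  bias=+0
    (4,1)@(9, 3): e=[7,7,112] → #
    (5,1)@(11, 3): e=[19,-17,124] → ·
    (3,2)@(7, 5): e=[9,45,72] → #
    (5,2)@(11, 5): e=[33,-3,96] → ·
    (2,3)@(5, 7): e=[11,83,32] → #
    (5,3)@(11, 7): e=[47,11,68] → #
    (6,3)@(13, 7): e=[59,-13,80] → ·
    (2,4)@(5, 9): e=[25,97,4] → #
    (6,4)@(13, 9): e=[73,1,52] → #
    (7,4)@(15, 9): e=[85,-23,64] → ·
    (2,5)@(5, 11): e=[39,111,-24] → ·
    (3,5)@(7, 11): e=[51,87,-12] → ·
    (4,5)@(9, 11): e=[63,63,0] → #  [on edge]
  covered (16 px):
    · · · · · · · · ·
    · · · · # · · · ·
    · · · # # · · · ·
    · · # # # # · · ·
    · · # # # # # · ·
    · · · · # # # · ·
    · · · · · · · # ·
    · · · · · · · · ·
    · · · · · · · · ·
    · · · · · · · · ·
    · · · · · · · · ·
T1:
  2·area = 108  (B↔C swapped to make it positive)
  edge (4, 20)→(2, 14): d=(-2,-6) top-left  bias=+0
  edge (2, 14)→(18, 8): d=(16,-6) top-left  bias=+0
  edge (18, 8)→(4, 20): d=(-14,12) right/bottom  bias=-1
    (0,5)@(1, 11): e=[0,-54,162] → ·  [on edge]
    (5,5)@(11, 11): e=[60,6,42] → #
    (6,5)@(13, 11): e=[72,18,18] → #
    (7,5)@(15, 11): e=[84,30,-6] → ·
    (2,6)@(5, 13): e=[20,2,86] → #
    (3,6)@(7, 13): e=[32,14,62] → #
    (4,6)@(9, 13): e=[44,26,38] → #
    (6,6)@(13, 13): e=[68,50,-10] → ·
    (1,7)@(3, 15): e=[4,22,82] → #
    (5,7)@(11, 15): e=[52,70,-14] → ·
    (1,8)@(3, 17): e=[0,54,54] → #  [on edge]
    (4,8)@(9, 17): e=[36,90,-18] → ·
  covered (14 px):
    · · · · · · · · ·
    · · · · · · · · ·
    · · · · · · · · ·
    · · · · · · · · ·
    · · · · · · · · ·
    · · · · · # # · ·
    · · # # # # · · ·
    · # # # # · · · ·
    · # # # · · · · ·
    · · # · · · · · ·
    · · · · · · · · ·
T2:
  2·area = 92
  edge (8, 6)→(12, 15): d=(4,9) right/bottom  bias=-1
  edge (12, 15)→(4, 20): d=(-8,5) right/bottom  bias=-1
  edge (4, 20)→(8, 6): d=(4,-14) top-left  bias=+0
    (4,4)@(9, 9): e=[3,63,26] → #
    (5,4)@(11, 9): e=[-15,53,54] → ·
    (3,5)@(7, 11): e=[29,57,6] → #
    (5,5)@(11, 11): e=[-7,37,62] → ·
    (3,6)@(7, 13): e=[37,41,14] → #
    (5,6)@(11, 13): e=[1,21,70] → #
    (6,6)@(13, 13): e=[-17,11,98] → ·
    (3,7)@(7, 15): e=[45,25,22] → #
    (6,7)@(13, 15): e=[-9,-5,106] → ·
    (2,8)@(5, 17): e=[71,19,2] → #
    (4,8)@(9, 17): e=[35,-1,58] → ·
    (5,8)@(11, 17): e=[17,-11,86] → ·
  covered (12 px):
    · · · · · · · · ·
    · · · · · · · · ·
    · · · · · · · · ·
    · · · · · · · · ·
    · · · · # · · · ·
    · · · # # · · · ·
    · · · # # # · · ·
    · · · # # # · · ·
    · · # # · · · · ·
    · · # · · · · · ·
    · · · · · · · · ·
T3:
  2·area = 160
  edge (17, 7)→(12, 22): d=(-5,15) right/bottom  bias=-1
  edge (12, 22)→(6, 8): d=(-6,-14) top-left  bias=+0
  edge (6, 8)→(17, 7): d=(11,-1) top-left  bias=+0
    (1,0)@(3, 1): e=[240,0,-80] → ·  [on edge]
    (8,3)@(17, 7): e=[0,160,0] → ·  [on edge]
    (3,4)@(7, 9): e=[140,8,12] → #
    (4,4)@(9, 9): e=[110,36,14] → #
    (5,4)@(11, 9): e=[80,64,16] → #
    (6,4)@(13, 9): e=[50,92,18] → #
    (7,4)@(15, 9): e=[20,120,20] → #
    (8,4)@(17, 9): e=[-10,148,22] → ·
    (3,5)@(7, 11): e=[130,-4,34] → ·
    (4,5)@(9, 11): e=[100,24,36] → #
    (8,5)@(17, 11): e=[-20,136,44] → ·
    (4,6)@(9, 13): e=[90,12,58] → #
    (7,6)@(15, 13): e=[0,96,64] → ·  [on edge]
    (4,7)@(9, 15): e=[80,0,80] → #  [on edge]
    (6,9)@(13, 19): e=[0,32,128] → ·  [on edge]
  covered (18 px):
    · · · · · · · · ·
    · · · · · · · · ·
    · · · · · · · · ·
    · · · · · · · · ·
    · · · # # # # # ·
    · · · · # # # # ·
    · · · · # # # · ·
    · · · · # # # · ·
    · · · · · # # · ·
    · · · · · # · · ·
    · · · · · · · · ·

Answer: 60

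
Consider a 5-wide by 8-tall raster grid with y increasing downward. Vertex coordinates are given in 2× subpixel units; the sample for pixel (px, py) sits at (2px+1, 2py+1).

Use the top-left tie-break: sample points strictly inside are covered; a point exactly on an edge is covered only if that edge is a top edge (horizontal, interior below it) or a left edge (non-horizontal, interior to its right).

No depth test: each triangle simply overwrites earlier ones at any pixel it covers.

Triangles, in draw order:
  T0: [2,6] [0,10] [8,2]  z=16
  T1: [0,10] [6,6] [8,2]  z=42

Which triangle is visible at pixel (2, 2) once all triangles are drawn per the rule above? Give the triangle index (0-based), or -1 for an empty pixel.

T0:
  2·area = 16  (B↔C swapped to make it positive)
  edge (2, 6)→(8, 2): d=(6,-4) top-left  bias=+0
  edge (8, 2)→(0, 10): d=(-8,8) right/bottom  bias=-1
  edge (0, 10)→(2, 6): d=(2,-4) top-left  bias=+0
    (4,0)@(9, 1): e=[-2,0,18] → ·  [on edge]
    (3,1)@(7, 3): e=[2,0,14] → ·  [on edge]
    (2,2)@(5, 5): e=[6,0,10] → ·  [on edge]
    (1,3)@(3, 7): e=[10,0,6] → ·  [on edge]
    (0,4)@(1, 9): e=[14,0,2] → ·  [on edge]
  covered (0 px):
    · · · · ·
    · · · · ·
    · · · · ·
    · · · · ·
    · · · · ·
    · · · · ·
    · · · · ·
    · · · · ·
T1:
  2·area = 16  (B↔C swapped to make it positive)
  edge (0, 10)→(8, 2): d=(8,-8) top-left  bias=+0
  edge (8, 2)→(6, 6): d=(-2,4) right/bottom  bias=-1
  edge (6, 6)→(0, 10): d=(-6,4) right/bottom  bias=-1
    (4,0)@(9, 1): e=[0,-2,18] → ·  [on edge]
    (3,1)@(7, 3): e=[0,2,14] → #  [on edge]
    (4,1)@(9, 3): e=[16,-6,6] → ·
    (2,2)@(5, 5): e=[0,6,10] → #  [on edge]
    (3,2)@(7, 5): e=[16,-2,2] → ·
    (1,3)@(3, 7): e=[0,10,6] → #  [on edge]
    (2,3)@(5, 7): e=[16,2,-2] → ·
    (0,4)@(1, 9): e=[0,14,2] → #  [on edge]
    (1,4)@(3, 9): e=[16,6,-6] → ·
    (0,5)@(1, 11): e=[16,10,-10] → ·
  covered (4 px):
    · · · · ·
    · · · # ·
    · · # · ·
    · # · · ·
    # · · · ·
    · · · · ·
    · · · · ·
    · · · · ·

Z-buffer (winner per pixel, '.' = empty):
  . . . . .
  . . . 1 .
  . . 1 . .
  . 1 . . .
  1 . . . .
  . . . . .
  . . . . .
  . . . . .

Result: 1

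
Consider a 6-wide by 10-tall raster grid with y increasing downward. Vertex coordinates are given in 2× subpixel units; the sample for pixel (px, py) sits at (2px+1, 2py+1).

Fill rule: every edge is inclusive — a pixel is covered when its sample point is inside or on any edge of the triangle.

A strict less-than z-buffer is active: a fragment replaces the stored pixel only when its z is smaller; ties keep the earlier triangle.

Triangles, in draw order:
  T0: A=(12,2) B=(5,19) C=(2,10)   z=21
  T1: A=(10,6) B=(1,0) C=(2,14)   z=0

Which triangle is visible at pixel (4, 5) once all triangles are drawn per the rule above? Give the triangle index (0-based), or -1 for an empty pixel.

T0:
  2·area = 114
  edge (12, 2)→(5, 19): d=(-7,17) inclusive
  edge (5, 19)→(2, 10): d=(-3,-9) inclusive
  edge (2, 10)→(12, 2): d=(10,-8) inclusive
    (5,1)@(11, 3): e=[10,102,2] → #
    (4,2)@(9, 5): e=[30,78,6] → #
    (5,2)@(11, 5): e=[-4,96,22] → ·
    (0,3)@(1, 7): e=[152,0,-38] → ·  [on edge]
    (3,3)@(7, 7): e=[50,54,10] → #
    (5,3)@(11, 7): e=[-18,90,42] → ·
    (2,4)@(5, 9): e=[70,30,14] → #
    (5,4)@(11, 9): e=[-32,84,62] → ·
    (1,5)@(3, 11): e=[90,6,18] → #
    (4,5)@(9, 11): e=[-12,60,66] → ·
    (1,6)@(3, 13): e=[76,0,38] → #  [on edge]
    (4,6)@(9, 13): e=[-26,54,86] → ·
    (2,9)@(5, 19): e=[0,0,114] → #  [on edge]
  covered (16 px):
    · · · · · ·
    · · · · · #
    · · · · # ·
    · · · # # ·
    · · # # # ·
    · # # # · ·
    · # # # · ·
    · · # · · ·
    · · # · · ·
    · · # · · ·
T1:
  2·area = 120  (B↔C swapped to make it positive)
  edge (10, 6)→(2, 14): d=(-8,8) inclusive
  edge (2, 14)→(1, 0): d=(-1,-14) inclusive
  edge (1, 0)→(10, 6): d=(9,6) inclusive
    (1,1)@(3, 3): e=[80,25,15] → #
    (2,1)@(5, 3): e=[64,53,3] → #
    (3,1)@(7, 3): e=[48,81,-9] → ·
    (1,2)@(3, 5): e=[64,23,33] → #
    (3,2)@(7, 5): e=[32,79,9] → #
    (4,2)@(9, 5): e=[16,107,-3] → ·
    (5,2)@(11, 5): e=[0,135,-15] → ·  [on edge]
    (1,3)@(3, 7): e=[48,21,51] → #
    (4,3)@(9, 7): e=[0,105,15] → #  [on edge]
    (5,3)@(11, 7): e=[-16,133,3] → ·
    (1,4)@(3, 9): e=[32,19,69] → #
    (3,4)@(7, 9): e=[0,75,45] → #  [on edge]
    (2,5)@(5, 11): e=[0,45,75] → #  [on edge]
    (1,6)@(3, 13): e=[0,15,105] → #  [on edge]
    (0,7)@(1, 15): e=[0,-15,135] → ·  [on edge]
  covered (15 px):
    · · · · · ·
    · # # · · ·
    · # # # · ·
    · # # # # ·
    · # # # · ·
    · # # · · ·
    · # · · · ·
    · · · · · ·
    · · · · · ·
    · · · · · ·

Z-buffer (winner per pixel, '.' = empty):
  . . . . . .
  . 1 1 . . 0
  . 1 1 1 0 .
  . 1 1 1 1 .
  . 1 1 1 0 .
  . 1 1 0 . .
  . 1 0 0 . .
  . . 0 . . .
  . . 0 . . .
  . . 0 . . .

Final: -1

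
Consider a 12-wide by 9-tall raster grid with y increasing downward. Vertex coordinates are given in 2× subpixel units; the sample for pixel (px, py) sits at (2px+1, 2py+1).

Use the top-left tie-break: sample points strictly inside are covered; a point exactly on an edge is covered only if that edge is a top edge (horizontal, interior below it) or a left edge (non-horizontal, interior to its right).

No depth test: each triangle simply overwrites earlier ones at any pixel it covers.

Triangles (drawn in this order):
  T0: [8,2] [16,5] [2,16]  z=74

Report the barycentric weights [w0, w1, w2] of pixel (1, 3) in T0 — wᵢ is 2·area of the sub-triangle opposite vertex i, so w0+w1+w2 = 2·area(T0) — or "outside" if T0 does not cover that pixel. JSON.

T0:
  2·area = 130
  edge (8, 2)→(16, 5): d=(8,3) right/bottom  bias=-1
  edge (16, 5)→(2, 16): d=(-14,11) right/bottom  bias=-1
  edge (2, 16)→(8, 2): d=(6,-14) top-left  bias=+0
    (4,1)@(9, 3): e=[5,105,20] → █
    (5,1)@(11, 3): e=[-1,83,48] → ·
    (3,2)@(7, 5): e=[27,99,4] → █
    (5,2)@(11, 5): e=[15,55,60] → █
    (6,2)@(13, 5): e=[9,33,88] → █
    (7,2)@(15, 5): e=[3,11,116] → █
    (8,2)@(17, 5): e=[-3,-11,144] → ·
    (3,3)@(7, 7): e=[43,71,16] → █
    (7,3)@(15, 7): e=[19,-17,128] → ·
    (2,4)@(5, 9): e=[65,65,0] → █  [on edge]
    (5,4)@(11, 9): e=[47,-1,84] → ·
    (6,4)@(13, 9): e=[41,-23,112] → ·
  covered (17 px):
    · · · · · · · · · · · ·
    · · · · █ · · · · · · ·
    · · · █ █ █ █ █ · · · ·
    · · · █ █ █ █ · · · · ·
    · · █ █ █ · · · · · · ·
    · · █ █ · · · · · · · ·
    · · █ · · · · · · · · ·
    · █ · · · · · · · · · ·
    · · · · · · · · · · · ·

Result: "outside"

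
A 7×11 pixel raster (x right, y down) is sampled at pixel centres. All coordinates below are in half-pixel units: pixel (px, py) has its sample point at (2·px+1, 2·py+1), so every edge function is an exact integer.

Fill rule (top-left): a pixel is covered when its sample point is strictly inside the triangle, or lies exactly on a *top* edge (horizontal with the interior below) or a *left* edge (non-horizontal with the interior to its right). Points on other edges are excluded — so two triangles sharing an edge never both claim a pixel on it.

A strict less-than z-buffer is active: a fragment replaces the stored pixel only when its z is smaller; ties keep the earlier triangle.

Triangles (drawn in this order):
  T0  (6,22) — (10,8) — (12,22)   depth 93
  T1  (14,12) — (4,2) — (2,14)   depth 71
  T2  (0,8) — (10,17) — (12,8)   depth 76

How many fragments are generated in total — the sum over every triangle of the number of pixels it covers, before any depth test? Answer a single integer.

T0:
  2·area = 84
  edge (6, 22)→(10, 8): d=(4,-14) top-left  bias=+0
  edge (10, 8)→(12, 22): d=(2,14) right/bottom  bias=-1
  edge (12, 22)→(6, 22): d=(-6,0) right/bottom  bias=-1
    (4,0)@(9, 1): e=[-42,0,126] → .  [on edge]
    (4,6)@(9, 13): e=[6,24,54] → X
    (5,6)@(11, 13): e=[34,-4,54] → .
    (4,7)@(9, 15): e=[14,28,42] → X
    (5,7)@(11, 15): e=[42,0,42] → .  [on edge]
    (4,8)@(9, 17): e=[22,32,30] → X
    (5,8)@(11, 17): e=[50,4,30] → X
    (6,8)@(13, 17): e=[78,-24,30] → .
    (3,9)@(7, 19): e=[2,64,18] → X
    (6,9)@(13, 19): e=[86,-20,18] → .
    (3,10)@(7, 21): e=[10,68,6] → X
    (6,10)@(13, 21): e=[94,-16,6] → .
  covered (10 px):
    . . . . . . .
    . . . . . . .
    . . . . . . .
    . . . . . . .
    . . . . . . .
    . . . . . . .
    . . . . X . .
    . . . . X . .
    . . . . X X .
    . . . X X X .
    . . . X X X .
T1:
  2·area = 140  (B↔C swapped to make it positive)
  edge (14, 12)→(2, 14): d=(-12,2) right/bottom  bias=-1
  edge (2, 14)→(4, 2): d=(2,-12) top-left  bias=+0
  edge (4, 2)→(14, 12): d=(10,10) right/bottom  bias=-1
    (1,0)@(3, 1): e=[154,-14,0] → .  [on edge]
    (2,1)@(5, 3): e=[126,14,0] → .  [on edge]
    (2,2)@(5, 5): e=[102,18,20] → X
    (3,2)@(7, 5): e=[98,42,0] → .  [on edge]
    (2,3)@(5, 7): e=[78,22,40] → X
    (3,3)@(7, 7): e=[74,46,20] → X
    (4,3)@(9, 7): e=[70,70,0] → .  [on edge]
    (1,4)@(3, 9): e=[58,2,80] → X
    (4,4)@(9, 9): e=[46,74,20] → X
    (5,4)@(11, 9): e=[42,98,0] → .  [on edge]
    (1,5)@(3, 11): e=[34,6,100] → X
    (5,5)@(11, 11): e=[18,102,20] → X
    (6,5)@(13, 11): e=[14,126,0] → .  [on edge]
  covered (15 px):
    . . . . . . .
    . . . . . . .
    . . X . . . .
    . . X X . . .
    . X X X X . .
    . X X X X X .
    . X X X . . .
    . . . . . . .
    . . . . . . .
    . . . . . . .
    . . . . . . .
T2:
  2·area = 108  (B↔C swapped to make it positive)
  edge (0, 8)→(12, 8): d=(12,0) top-left  bias=+0
  edge (12, 8)→(10, 17): d=(-2,9) right/bottom  bias=-1
  edge (10, 17)→(0, 8): d=(-10,-9) top-left  bias=+0
    (1,4)@(3, 9): e=[12,79,17] → X
    (2,4)@(5, 9): e=[12,61,35] → X
    (3,4)@(7, 9): e=[12,43,53] → X
    (4,4)@(9, 9): e=[12,25,71] → X
    (5,4)@(11, 9): e=[12,7,89] → X
    (6,4)@(13, 9): e=[12,-11,107] → .
    (1,5)@(3, 11): e=[36,75,-3] → .
    (2,5)@(5, 11): e=[36,57,15] → X
    (6,5)@(13, 11): e=[36,-15,87] → .
    (2,6)@(5, 13): e=[60,53,-5] → .
    (3,6)@(7, 13): e=[60,35,13] → X
    (5,6)@(11, 13): e=[60,-1,49] → .
  covered (12 px):
    . . . . . . .
    . . . . . . .
    . . . . . . .
    . . . . . . .
    . X X X X X .
    . . X X X X .
    . . . X X . .
    . . . . X . .
    . . . . . . .
    . . . . . . .
    . . . . . . .

Result: 37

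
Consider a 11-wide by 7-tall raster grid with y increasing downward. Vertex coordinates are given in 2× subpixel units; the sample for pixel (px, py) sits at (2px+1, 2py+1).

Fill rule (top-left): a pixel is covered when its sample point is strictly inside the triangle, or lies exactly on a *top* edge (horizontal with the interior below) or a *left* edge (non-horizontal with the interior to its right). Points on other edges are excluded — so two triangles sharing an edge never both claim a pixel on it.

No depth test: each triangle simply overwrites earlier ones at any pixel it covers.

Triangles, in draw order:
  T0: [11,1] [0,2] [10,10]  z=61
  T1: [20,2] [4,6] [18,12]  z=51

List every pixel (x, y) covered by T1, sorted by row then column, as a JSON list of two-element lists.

T0:
  2·area = 98  (B↔C swapped to make it positive)
  edge (11, 1)→(10, 10): d=(-1,9) right/bottom  bias=-1
  edge (10, 10)→(0, 2): d=(-10,-8) top-left  bias=+0
  edge (0, 2)→(11, 1): d=(11,-1) top-left  bias=+0
    (5,0)@(11, 1): e=[0,98,0] → ·  [on edge]
    (1,1)@(3, 3): e=[70,14,14] → █
    (2,1)@(5, 3): e=[52,30,16] → █
    (3,1)@(7, 3): e=[34,46,18] → █
    (4,1)@(9, 3): e=[16,62,20] → █
    (5,1)@(11, 3): e=[-2,78,22] → ·
    (1,2)@(3, 5): e=[68,-6,36] → ·
    (2,2)@(5, 5): e=[50,10,38] → █
    (5,2)@(11, 5): e=[-4,58,44] → ·
    (2,3)@(5, 7): e=[48,-10,60] → ·
    (3,3)@(7, 7): e=[30,6,62] → █
    (5,3)@(11, 7): e=[-6,38,66] → ·
  covered (10 px):
    · · · · · · · · · · ·
    · █ █ █ █ · · · · · ·
    · · █ █ █ · · · · · ·
    · · · █ █ · · · · · ·
    · · · · █ · · · · · ·
    · · · · · · · · · · ·
    · · · · · · · · · · ·
T1:
  2·area = 152  (B↔C swapped to make it positive)
  edge (20, 2)→(18, 12): d=(-2,10) right/bottom  bias=-1
  edge (18, 12)→(4, 6): d=(-14,-6) top-left  bias=+0
  edge (4, 6)→(20, 2): d=(16,-4) top-left  bias=+0
    (8,1)@(17, 3): e=[28,120,4] → █
    (9,1)@(19, 3): e=[8,132,12] → █
    (10,1)@(21, 3): e=[-12,144,20] → ·
    (4,2)@(9, 5): e=[104,44,4] → █
    (5,2)@(11, 5): e=[84,56,12] → █
    (6,2)@(13, 5): e=[64,68,20] → █
    (7,2)@(15, 5): e=[44,80,28] → █
    (10,2)@(21, 5): e=[-16,116,52] → ·
    (3,3)@(7, 7): e=[120,4,28] → █
    (9,3)@(19, 7): e=[0,76,76] → ·  [on edge]
    (3,4)@(7, 9): e=[116,-24,60] → ·
    (4,4)@(9, 9): e=[96,-12,68] → ·
    (5,4)@(11, 9): e=[76,0,76] → █  [on edge]
  covered (19 px):
    · · · · · · · · · · ·
    · · · · · · · · █ █ ·
    · · · · █ █ █ █ █ █ ·
    · · · █ █ █ █ █ █ · ·
    · · · · · █ █ █ █ · ·
    · · · · · · · · █ · ·
    · · · · · · · · · · ·

Result: [[8,1],[9,1],[4,2],[5,2],[6,2],[7,2],[8,2],[9,2],[3,3],[4,3],[5,3],[6,3],[7,3],[8,3],[5,4],[6,4],[7,4],[8,4],[8,5]]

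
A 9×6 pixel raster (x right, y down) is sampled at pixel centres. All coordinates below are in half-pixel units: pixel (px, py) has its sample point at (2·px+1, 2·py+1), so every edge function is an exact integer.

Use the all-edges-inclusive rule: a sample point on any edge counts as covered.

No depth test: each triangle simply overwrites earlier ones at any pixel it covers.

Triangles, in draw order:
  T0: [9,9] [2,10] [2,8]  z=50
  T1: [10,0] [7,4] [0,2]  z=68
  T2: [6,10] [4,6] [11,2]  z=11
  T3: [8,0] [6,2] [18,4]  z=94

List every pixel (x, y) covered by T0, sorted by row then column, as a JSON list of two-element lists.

T0:
  2·area = 14
  edge (9, 9)→(2, 10): d=(-7,1) inclusive
  edge (2, 10)→(2, 8): d=(0,-2) inclusive
  edge (2, 8)→(9, 9): d=(7,1) inclusive
    (1,4)@(3, 9): e=[6,2,6] → #
    (2,4)@(5, 9): e=[4,6,4] → #
    (3,4)@(7, 9): e=[2,10,2] → #
    (4,4)@(9, 9): e=[0,14,0] → #  [on edge]
    (5,4)@(11, 9): e=[-2,18,-2] → ·
    (1,5)@(3, 11): e=[-8,2,20] → ·
    (2,5)@(5, 11): e=[-10,6,18] → ·
    (3,5)@(7, 11): e=[-12,10,16] → ·
    (4,5)@(9, 11): e=[-14,14,14] → ·
  covered (4 px):
    · · · · · · · · ·
    · · · · · · · · ·
    · · · · · · · · ·
    · · · · · · · · ·
    · # # # # · · · ·
    · · · · · · · · ·
T1:
  2·area = 34
  edge (10, 0)→(7, 4): d=(-3,4) inclusive
  edge (7, 4)→(0, 2): d=(-7,-2) inclusive
  edge (0, 2)→(10, 0): d=(10,-2) inclusive
    (2,0)@(5, 1): e=[17,17,0] → #  [on edge]
    (3,0)@(7, 1): e=[9,21,4] → #
    (4,0)@(9, 1): e=[1,25,8] → #
    (5,0)@(11, 1): e=[-7,29,12] → ·
    (2,1)@(5, 3): e=[11,3,20] → #
    (4,1)@(9, 3): e=[-5,11,28] → ·
    (2,2)@(5, 5): e=[5,-11,40] → ·
    (3,2)@(7, 5): e=[-3,-7,44] → ·
  covered (5 px):
    · · # # # · · · ·
    · · # # · · · · ·
    · · · · · · · · ·
    · · · · · · · · ·
    · · · · · · · · ·
    · · · · · · · · ·
T2:
  2·area = 36
  edge (6, 10)→(4, 6): d=(-2,-4) inclusive
  edge (4, 6)→(11, 2): d=(7,-4) inclusive
  edge (11, 2)→(6, 10): d=(-5,8) inclusive
    (3,2)@(7, 5): e=[14,5,17] → #
    (4,2)@(9, 5): e=[22,13,1] → #
    (5,2)@(11, 5): e=[30,21,-15] → ·
    (2,3)@(5, 7): e=[2,11,23] → #
    (4,3)@(9, 7): e=[18,27,-9] → ·
    (2,4)@(5, 9): e=[-2,25,13] → ·
    (3,4)@(7, 9): e=[6,33,-3] → ·
  covered (4 px):
    · · · · · · · · ·
    · · · · · · · · ·
    · · · # # · · · ·
    · · # # · · · · ·
    · · · · · · · · ·
    · · · · · · · · ·
T3:
  2·area = 28  (B↔C swapped to make it positive)
  edge (8, 0)→(18, 4): d=(10,4) inclusive
  edge (18, 4)→(6, 2): d=(-12,-2) inclusive
  edge (6, 2)→(8, 0): d=(2,-2) inclusive
    (3,0)@(7, 1): e=[14,14,0] → #  [on edge]
    (4,0)@(9, 1): e=[6,18,4] → #
    (5,0)@(11, 1): e=[-2,22,8] → ·
    (2,1)@(5, 3): e=[42,-14,0] → ·  [on edge]
    (3,1)@(7, 3): e=[34,-10,4] → ·
    (4,1)@(9, 3): e=[26,-6,8] → ·
    (6,1)@(13, 3): e=[10,2,16] → #
    (7,1)@(15, 3): e=[2,6,20] → #
    (8,1)@(17, 3): e=[-6,10,24] → ·
    (1,2)@(3, 5): e=[70,-42,0] → ·  [on edge]
    (6,2)@(13, 5): e=[30,-22,20] → ·
    (7,2)@(15, 5): e=[22,-18,24] → ·
    (0,3)@(1, 7): e=[98,-70,0] → ·  [on edge]
  covered (4 px):
    · · · # # · · · ·
    · · · · · · # # ·
    · · · · · · · · ·
    · · · · · · · · ·
    · · · · · · · · ·
    · · · · · · · · ·

Answer: [[1,4],[2,4],[3,4],[4,4]]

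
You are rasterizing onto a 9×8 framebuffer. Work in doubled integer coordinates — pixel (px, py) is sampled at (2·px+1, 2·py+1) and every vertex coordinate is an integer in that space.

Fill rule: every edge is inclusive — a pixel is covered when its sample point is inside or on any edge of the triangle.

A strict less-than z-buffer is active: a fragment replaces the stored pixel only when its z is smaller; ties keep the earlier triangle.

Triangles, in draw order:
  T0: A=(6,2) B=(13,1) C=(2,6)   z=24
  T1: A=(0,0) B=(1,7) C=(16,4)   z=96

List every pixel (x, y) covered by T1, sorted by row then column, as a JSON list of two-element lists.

T0:
  2·area = 24
  edge (6, 2)→(13, 1): d=(7,-1) inclusive
  edge (13, 1)→(2, 6): d=(-11,5) inclusive
  edge (2, 6)→(6, 2): d=(4,-4) inclusive
    (3,0)@(7, 1): e=[-6,30,0] → ·  [on edge]
    (6,0)@(13, 1): e=[0,0,24] → █  [on edge]
    (7,0)@(15, 1): e=[2,-10,32] → ·
    (2,1)@(5, 3): e=[6,18,0] → █  [on edge]
    (3,1)@(7, 3): e=[8,8,8] → █
    (4,1)@(9, 3): e=[10,-2,16] → ·
    (6,1)@(13, 3): e=[14,-22,32] → ·
    (1,2)@(3, 5): e=[18,6,0] → █  [on edge]
    (2,2)@(5, 5): e=[20,-4,8] → ·
    (3,2)@(7, 5): e=[22,-14,16] → ·
    (0,3)@(1, 7): e=[30,-6,0] → ·  [on edge]
    (1,3)@(3, 7): e=[32,-16,8] → ·
  covered (4 px):
    · · · · · · █ · ·
    · · █ █ · · · · ·
    · █ · · · · · · ·
    · · · · · · · · ·
    · · · · · · · · ·
    · · · · · · · · ·
    · · · · · · · · ·
    · · · · · · · · ·
T1:
  2·area = 108  (B↔C swapped to make it positive)
  edge (0, 0)→(16, 4): d=(16,4) inclusive
  edge (16, 4)→(1, 7): d=(-15,3) inclusive
  edge (1, 7)→(0, 0): d=(-1,-7) inclusive
    (0,0)@(1, 1): e=[12,90,6] → █
    (1,0)@(3, 1): e=[4,84,20] → █
    (2,0)@(5, 1): e=[-4,78,34] → ·
    (0,1)@(1, 3): e=[44,60,4] → █
    (2,1)@(5, 3): e=[28,48,32] → █
    (3,1)@(7, 3): e=[20,42,46] → █
    (4,1)@(9, 3): e=[12,36,60] → █
    (5,1)@(11, 3): e=[4,30,74] → █
    (6,1)@(13, 3): e=[-4,24,88] → ·
    (0,2)@(1, 5): e=[76,30,2] → █
    (5,2)@(11, 5): e=[36,0,72] → █  [on edge]
    (6,2)@(13, 5): e=[28,-6,86] → ·
    (0,3)@(1, 7): e=[108,0,0] → █  [on edge]
  covered (15 px):
    █ █ · · · · · · ·
    █ █ █ █ █ █ · · ·
    █ █ █ █ █ █ · · ·
    █ · · · · · · · ·
    · · · · · · · · ·
    · · · · · · · · ·
    · · · · · · · · ·
    · · · · · · · · ·

Result: [[0,0],[1,0],[0,1],[1,1],[2,1],[3,1],[4,1],[5,1],[0,2],[1,2],[2,2],[3,2],[4,2],[5,2],[0,3]]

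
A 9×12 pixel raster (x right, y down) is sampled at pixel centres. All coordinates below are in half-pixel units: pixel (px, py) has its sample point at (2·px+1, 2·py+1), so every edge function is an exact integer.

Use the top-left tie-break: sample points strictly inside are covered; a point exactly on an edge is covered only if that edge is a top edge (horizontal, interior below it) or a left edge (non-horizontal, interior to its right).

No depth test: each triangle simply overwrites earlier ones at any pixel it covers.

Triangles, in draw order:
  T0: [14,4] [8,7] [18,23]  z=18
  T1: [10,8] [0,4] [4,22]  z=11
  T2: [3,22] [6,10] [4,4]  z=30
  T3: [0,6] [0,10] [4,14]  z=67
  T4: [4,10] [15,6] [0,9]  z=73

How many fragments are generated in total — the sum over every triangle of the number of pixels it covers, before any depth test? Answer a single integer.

T0:
  2·area = 126  (B↔C swapped to make it positive)
  edge (14, 4)→(18, 23): d=(4,19) right/bottom  bias=-1
  edge (18, 23)→(8, 7): d=(-10,-16) top-left  bias=+0
  edge (8, 7)→(14, 4): d=(6,-3) top-left  bias=+0
    (6,2)@(13, 5): e=[23,100,3] → X
    (7,2)@(15, 5): e=[-15,132,9] → .
    (4,3)@(9, 7): e=[107,16,3] → X
    (5,3)@(11, 7): e=[69,48,9] → X
    (7,3)@(15, 7): e=[-7,112,21] → .
    (4,4)@(9, 9): e=[115,-4,15] → .
    (5,4)@(11, 9): e=[77,28,21] → X
    (7,4)@(15, 9): e=[1,92,33] → X
    (8,4)@(17, 9): e=[-37,124,39] → .
    (5,5)@(11, 11): e=[85,8,33] → X
    (8,5)@(17, 11): e=[-29,104,51] → .
    (5,6)@(11, 13): e=[93,-12,45] → .
    (6,7)@(13, 15): e=[63,0,63] → X  [on edge]
  covered (17 px):
    . . . . . . . . .
    . . . . . . . . .
    . . . . . . X . .
    . . . . X X X . .
    . . . . . X X X .
    . . . . . X X X .
    . . . . . . X X .
    . . . . . . X X .
    . . . . . . . X .
    . . . . . . . . X
    . . . . . . . . X
    . . . . . . . . .
T1:
  2·area = 164  (B↔C swapped to make it positive)
  edge (10, 8)→(4, 22): d=(-6,14) right/bottom  bias=-1
  edge (4, 22)→(0, 4): d=(-4,-18) top-left  bias=+0
  edge (0, 4)→(10, 8): d=(10,4) right/bottom  bias=-1
    (6,0)@(13, 1): e=[0,246,-82] → .  [on edge]
    (0,2)@(1, 5): e=[144,14,6] → X
    (1,2)@(3, 5): e=[116,50,-2] → .
    (0,3)@(1, 7): e=[132,6,26] → X
    (1,3)@(3, 7): e=[104,42,18] → X
    (2,3)@(5, 7): e=[76,78,10] → X
    (3,3)@(7, 7): e=[48,114,2] → X
    (4,3)@(9, 7): e=[20,150,-6] → .
    (0,4)@(1, 9): e=[120,-2,46] → .
    (1,4)@(3, 9): e=[92,34,38] → X
    (4,4)@(9, 9): e=[8,142,14] → X
    (5,4)@(11, 9): e=[-20,178,6] → .
    (3,7)@(7, 15): e=[0,82,82] → .  [on edge]
  covered (20 px):
    . . . . . . . . .
    . . . . . . . . .
    X . . . . . . . .
    X X X X . . . . .
    . X X X X . . . .
    . X X X . . . . .
    . X X X . . . . .
    . X X . . . . . .
    . X X . . . . . .
    . . X . . . . . .
    . . . . . . . . .
    . . . . . . . . .
T2:
  2·area = 42  (B↔C swapped to make it positive)
  edge (3, 22)→(4, 4): d=(1,-18) top-left  bias=+0
  edge (4, 4)→(6, 10): d=(2,6) right/bottom  bias=-1
  edge (6, 10)→(3, 22): d=(-3,12) right/bottom  bias=-1
    (1,0)@(3, 1): e=[-21,0,63] → .  [on edge]
    (2,3)@(5, 7): e=[21,0,21] → .  [on edge]
    (2,4)@(5, 9): e=[23,4,15] → X
    (3,4)@(7, 9): e=[59,-8,-9] → .
    (2,5)@(5, 11): e=[25,8,9] → X
    (3,5)@(7, 11): e=[61,-4,-15] → .
    (2,6)@(5, 13): e=[27,12,3] → X
    (3,6)@(7, 13): e=[63,0,-21] → .  [on edge]
    (2,7)@(5, 15): e=[29,16,-3] → .
    (4,9)@(9, 19): e=[105,0,-63] → .  [on edge]
  covered (3 px):
    . . . . . . . . .
    . . . . . . . . .
    . . . . . . . . .
    . . . . . . . . .
    . . X . . . . . .
    . . X . . . . . .
    . . X . . . . . .
    . . . . . . . . .
    . . . . . . . . .
    . . . . . . . . .
    . . . . . . . . .
    . . . . . . . . .
T3:
  2·area = 16  (B↔C swapped to make it positive)
  edge (0, 6)→(4, 14): d=(4,8) right/bottom  bias=-1
  edge (4, 14)→(0, 10): d=(-4,-4) top-left  bias=+0
  edge (0, 10)→(0, 6): d=(0,-4) top-left  bias=+0
    (0,4)@(1, 9): e=[4,8,4] → X
    (1,4)@(3, 9): e=[-12,16,12] → .
    (0,5)@(1, 11): e=[12,0,4] → X  [on edge]
    (1,5)@(3, 11): e=[-4,8,12] → .
    (0,6)@(1, 13): e=[20,-8,4] → .
    (1,6)@(3, 13): e=[4,0,12] → X  [on edge]
    (2,6)@(5, 13): e=[-12,8,20] → .
    (1,7)@(3, 15): e=[12,-8,12] → .
    (2,7)@(5, 15): e=[-4,0,20] → .  [on edge]
    (3,8)@(7, 17): e=[-12,0,28] → .  [on edge]
    (4,9)@(9, 19): e=[-20,0,36] → .  [on edge]
    (5,10)@(11, 21): e=[-28,0,44] → .  [on edge]
    (6,11)@(13, 23): e=[-36,0,52] → .  [on edge]
  covered (3 px):
    . . . . . . . . .
    . . . . . . . . .
    . . . . . . . . .
    . . . . . . . . .
    X . . . . . . . .
    X . . . . . . . .
    . X . . . . . . .
    . . . . . . . . .
    . . . . . . . . .
    . . . . . . . . .
    . . . . . . . . .
    . . . . . . . . .
T4:
  2·area = 27  (B↔C swapped to make it positive)
  edge (4, 10)→(0, 9): d=(-4,-1) top-left  bias=+0
  edge (0, 9)→(15, 6): d=(15,-3) top-left  bias=+0
  edge (15, 6)→(4, 10): d=(-11,4) right/bottom  bias=-1
    (5,3)@(11, 7): e=[19,3,5] → X
    (6,3)@(13, 7): e=[21,9,-3] → .
    (0,4)@(1, 9): e=[1,3,23] → X
    (1,4)@(3, 9): e=[3,9,15] → X
    (2,4)@(5, 9): e=[5,15,7] → X
    (3,4)@(7, 9): e=[7,21,-1] → .
    (5,4)@(11, 9): e=[11,33,-17] → .
    (0,5)@(1, 11): e=[-7,33,1] → .
    (1,5)@(3, 11): e=[-5,39,-7] → .
    (2,5)@(5, 11): e=[-3,45,-15] → .
  covered (4 px):
    . . . . . . . . .
    . . . . . . . . .
    . . . . . . . . .
    . . . . . X . . .
    X X X . . . . . .
    . . . . . . . . .
    . . . . . . . . .
    . . . . . . . . .
    . . . . . . . . .
    . . . . . . . . .
    . . . . . . . . .
    . . . . . . . . .

Answer: 47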